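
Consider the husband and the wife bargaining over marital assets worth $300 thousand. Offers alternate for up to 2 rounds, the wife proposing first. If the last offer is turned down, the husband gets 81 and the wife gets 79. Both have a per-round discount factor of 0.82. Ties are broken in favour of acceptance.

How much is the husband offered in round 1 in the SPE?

181.22

By backward induction:
Round 2 (the husband proposes): the wife gets 79 if talks fail, so the husband offers 79 and keeps 221.
Round 1 (the wife proposes): the husband can get 221 next round, worth 0.82 × 221 = 181.22 now. The wife offers 181.22 and keeps 300 − 181.22 = 118.78.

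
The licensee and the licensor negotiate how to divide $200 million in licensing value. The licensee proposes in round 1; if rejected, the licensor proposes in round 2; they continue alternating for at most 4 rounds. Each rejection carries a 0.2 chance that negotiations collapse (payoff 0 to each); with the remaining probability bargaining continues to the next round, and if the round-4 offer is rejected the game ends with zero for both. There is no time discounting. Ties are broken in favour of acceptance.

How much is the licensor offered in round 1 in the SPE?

Round 4 (the licensor proposes): the licensee will accept anything ≥ 0, so the licensor offers 0 and keeps 200.
Round 3 (the licensee proposes): rejecting gives the licensor an expected 0.8 × 200 = 160; the licensee offers that and keeps 40.
Round 2 (the licensor proposes): rejecting gives the licensee an expected 0.8 × 40 = 32; the licensor offers that and keeps 168.
Round 1 (the licensee proposes): rejecting gives the licensor an expected 0.8 × 168 = 134.4. The licensee offers 134.4 and keeps 200 − 134.4 = 65.6.

134.4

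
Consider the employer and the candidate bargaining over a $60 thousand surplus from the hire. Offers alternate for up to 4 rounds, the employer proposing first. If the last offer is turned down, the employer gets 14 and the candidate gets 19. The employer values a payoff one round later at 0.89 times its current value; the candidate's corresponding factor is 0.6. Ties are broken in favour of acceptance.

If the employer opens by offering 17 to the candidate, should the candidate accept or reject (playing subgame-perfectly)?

Work out the candidate's continuation value if the offer is rejected.
Round 4 (the candidate proposes): the employer gets 14 if talks fail, so the candidate offers 14 and keeps 46.
Round 3 (the employer proposes): the candidate can get 46 next round, worth 0.6 × 46 = 27.6 now; the employer offers that and keeps 32.4.
Round 2 (the candidate proposes): the employer can get 32.4 next round, worth 0.89 × 32.4 = 28.836 now. The candidate offers 28.836 and keeps 60 − 28.836 = 31.164.
So by rejecting in round 1, the candidate gets 31.164 next round, worth 0.6 × 31.164 = 18.6984 now.
Offer 17 < 18.6984, so the candidate rejects.

Reject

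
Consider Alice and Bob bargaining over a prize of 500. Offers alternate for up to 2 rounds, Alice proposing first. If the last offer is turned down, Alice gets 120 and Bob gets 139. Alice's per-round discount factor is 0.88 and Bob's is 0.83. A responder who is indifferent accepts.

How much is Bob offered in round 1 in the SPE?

Round 2 (Bob proposes): Alice gets 120 if talks fail, so Bob offers 120 and keeps 380.
Round 1 (Alice proposes): Bob can get 380 next round, worth 0.83 × 380 = 315.4 now. Alice offers 315.4 and keeps 500 − 315.4 = 184.6.

315.4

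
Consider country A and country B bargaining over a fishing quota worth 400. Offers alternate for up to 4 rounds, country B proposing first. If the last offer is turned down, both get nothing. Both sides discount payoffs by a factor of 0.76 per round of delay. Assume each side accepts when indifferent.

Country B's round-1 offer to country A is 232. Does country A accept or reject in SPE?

Work out country A's continuation value if the offer is rejected.
Round 4 (country A proposes): country B will accept anything ≥ 0, so country A offers 0 and keeps 400.
Round 3 (country B proposes): country A can get 400 next round, worth 0.76 × 400 = 304 now. Country B offers 304 and keeps 400 − 304 = 96.
Round 2 (country A proposes): country B can get 96 next round, worth 0.76 × 96 = 72.96 now, so country A offers 72.96, keeping 327.04.
So by rejecting in round 1, country A gets 327.04 next round, worth 0.76 × 327.04 = 248.5504 now.
Offer 232 < 248.5504, so country A rejects.

Reject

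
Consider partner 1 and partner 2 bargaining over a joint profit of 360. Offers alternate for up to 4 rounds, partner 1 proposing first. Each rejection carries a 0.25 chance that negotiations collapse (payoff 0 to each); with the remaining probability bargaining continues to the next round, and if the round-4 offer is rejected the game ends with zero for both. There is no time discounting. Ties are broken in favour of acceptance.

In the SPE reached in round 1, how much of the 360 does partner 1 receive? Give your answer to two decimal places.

140.63

Round 4 (partner 2 proposes): rejection yields 0 for partner 1; partner 2 offers 0 and keeps 360.
Round 3 (partner 1 proposes): rejecting gives partner 2 an expected 0.75 × 360 = 270, so partner 1 offers 270, keeping 90.
Round 2 (partner 2 proposes): rejecting gives partner 1 an expected 0.75 × 90 = 67.5; partner 2 offers that and keeps 292.5.
Round 1 (partner 1 proposes): rejecting gives partner 2 an expected 0.75 × 292.5 = 219.375. Partner 1 offers 219.375 and keeps 360 − 219.375 = 140.625.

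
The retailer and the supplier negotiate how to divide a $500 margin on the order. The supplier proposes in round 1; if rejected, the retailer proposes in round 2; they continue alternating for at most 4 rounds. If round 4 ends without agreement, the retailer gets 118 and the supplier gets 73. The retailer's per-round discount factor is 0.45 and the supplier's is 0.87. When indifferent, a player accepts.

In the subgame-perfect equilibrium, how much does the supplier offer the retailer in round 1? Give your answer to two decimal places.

104.48

Round 4 (the retailer proposes): the supplier gets 73 if talks fail, so the retailer offers 73 and keeps 427.
Round 3 (the supplier proposes): the retailer can get 427 next round, worth 0.45 × 427 = 192.15 now, so the supplier offers 192.15, keeping 307.85.
Round 2 (the retailer proposes): the supplier can get 307.85 next round, worth 0.87 × 307.85 = 267.8295 now, so the retailer offers 267.8295, keeping 232.1705.
Round 1 (the supplier proposes): the retailer can get 232.1705 next round, worth 0.45 × 232.1705 = 104.476725 now, so the supplier offers 104.476725, keeping 395.523275.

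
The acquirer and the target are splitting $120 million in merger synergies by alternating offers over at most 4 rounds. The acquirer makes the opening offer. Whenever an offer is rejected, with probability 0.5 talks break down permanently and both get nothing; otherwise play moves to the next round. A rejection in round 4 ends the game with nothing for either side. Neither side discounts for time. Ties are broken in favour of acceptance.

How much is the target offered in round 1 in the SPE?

45

By backward induction:
Round 4 (the target proposes): rejection yields 0 for the acquirer; the target offers 0 and keeps 120.
Round 3 (the acquirer proposes): rejecting gives the target an expected 0.5 × 120 = 60; the acquirer offers that and keeps 60.
Round 2 (the target proposes): rejecting gives the acquirer an expected 0.5 × 60 = 30, so the target offers 30, keeping 90.
Round 1 (the acquirer proposes): rejecting gives the target an expected 0.5 × 90 = 45. The acquirer offers 45 and keeps 120 − 45 = 75.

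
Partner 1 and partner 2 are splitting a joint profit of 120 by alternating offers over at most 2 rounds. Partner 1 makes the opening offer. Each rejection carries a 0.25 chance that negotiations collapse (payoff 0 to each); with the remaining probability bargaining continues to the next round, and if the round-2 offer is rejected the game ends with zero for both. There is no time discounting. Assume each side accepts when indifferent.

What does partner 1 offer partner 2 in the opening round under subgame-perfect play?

90

Round 2 (partner 2 proposes): rejection yields 0 for partner 1; partner 2 offers 0 and keeps 120.
Round 1 (partner 1 proposes): rejecting gives partner 2 an expected 0.75 × 120 = 90; partner 1 offers that and keeps 30.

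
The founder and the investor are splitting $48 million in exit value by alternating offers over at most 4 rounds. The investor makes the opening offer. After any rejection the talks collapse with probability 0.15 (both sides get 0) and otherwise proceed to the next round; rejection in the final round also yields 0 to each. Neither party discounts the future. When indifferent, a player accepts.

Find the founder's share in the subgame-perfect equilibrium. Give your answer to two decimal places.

Round 4 (the founder proposes): the investor will accept anything ≥ 0, so the founder offers 0 and keeps 48.
Round 3 (the investor proposes): rejecting gives the founder an expected 0.85 × 48 = 40.8, so the investor offers 40.8, keeping 7.2.
Round 2 (the founder proposes): rejecting gives the investor an expected 0.85 × 7.2 = 6.12; the founder offers that and keeps 41.88.
Round 1 (the investor proposes): rejecting gives the founder an expected 0.85 × 41.88 = 35.598, so the investor offers 35.598, keeping 12.402.

35.60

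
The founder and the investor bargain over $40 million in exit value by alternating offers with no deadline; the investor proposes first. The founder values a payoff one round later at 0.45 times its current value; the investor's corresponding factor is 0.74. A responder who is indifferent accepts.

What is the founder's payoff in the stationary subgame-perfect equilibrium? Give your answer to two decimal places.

In a stationary SPE each proposer offers the other exactly their discounted continuation value.
If the investor keeps x when proposing and the founder keeps y when proposing, then x = 40 − 0.45y and y = 40 − 0.74x.
Solving: x = 40(1 − 0.45) / (1 − 0.74·0.45) = 22 / 0.667 ≈ 32.9835.
The founder gets 40 − 32.9835 ≈ 7.0165.

7.02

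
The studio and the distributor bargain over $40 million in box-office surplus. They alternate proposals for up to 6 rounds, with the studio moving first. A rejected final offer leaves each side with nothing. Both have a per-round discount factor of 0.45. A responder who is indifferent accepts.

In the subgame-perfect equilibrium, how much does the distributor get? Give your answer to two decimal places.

12.64

Round 6 (the distributor proposes): rejection yields 0 for the studio; the distributor offers 0 and keeps 40.
Round 5 (the studio proposes): the distributor can get 40 next round, worth 0.45 × 40 = 18 now. The studio offers 18 and keeps 40 − 18 = 22.
Round 4 (the distributor proposes): the studio can get 22 next round, worth 0.45 × 22 = 9.9 now, so the distributor offers 9.9, keeping 30.1.
Round 3 (the studio proposes): the distributor can get 30.1 next round, worth 0.45 × 30.1 = 13.545 now; the studio offers that and keeps 26.455.
Round 2 (the distributor proposes): the studio can get 26.455 next round, worth 0.45 × 26.455 = 11.90475 now, so the distributor offers 11.90475, keeping 28.09525.
Round 1 (the studio proposes): the distributor can get 28.09525 next round, worth 0.45 × 28.09525 = 12.6428625 now, so the studio offers 12.6428625, keeping 27.3571375.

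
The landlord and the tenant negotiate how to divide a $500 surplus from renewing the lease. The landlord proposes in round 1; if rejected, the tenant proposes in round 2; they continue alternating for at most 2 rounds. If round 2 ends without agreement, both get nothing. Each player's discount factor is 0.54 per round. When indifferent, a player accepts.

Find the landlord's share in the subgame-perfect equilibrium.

230

Round 2 (the tenant proposes): rejection yields 0 for the landlord; the tenant offers 0 and keeps 500.
Round 1 (the landlord proposes): the tenant can get 500 next round, worth 0.54 × 500 = 270 now; the landlord offers that and keeps 230.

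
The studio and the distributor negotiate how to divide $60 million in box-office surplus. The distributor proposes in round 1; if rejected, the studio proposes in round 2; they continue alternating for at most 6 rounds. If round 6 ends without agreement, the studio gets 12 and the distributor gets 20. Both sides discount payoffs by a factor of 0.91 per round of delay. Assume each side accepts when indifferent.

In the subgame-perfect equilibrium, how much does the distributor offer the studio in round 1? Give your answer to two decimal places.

Round 6 (the studio proposes): the distributor gets 20 if talks fail, so the studio offers 20 and keeps 40.
Round 5 (the distributor proposes): the studio can get 40 next round, worth 0.91 × 40 = 36.4 now; the distributor offers that and keeps 23.6.
Round 4 (the studio proposes): the distributor can get 23.6 next round, worth 0.91 × 23.6 = 21.476 now; the studio offers that and keeps 38.524.
Round 3 (the distributor proposes): the studio can get 38.524 next round, worth 0.91 × 38.524 = 35.05684 now. The distributor offers 35.05684 and keeps 60 − 35.05684 = 24.94316.
Round 2 (the studio proposes): the distributor can get 24.94316 next round, worth 0.91 × 24.94316 = 22.6982756 now. The studio offers 22.6982756 and keeps 60 − 22.6982756 = 37.3017244.
Round 1 (the distributor proposes): the studio can get 37.3017244 next round, worth 0.91 × 37.3017244 = 33.944569204 now; the distributor offers that and keeps 26.055430796.

33.94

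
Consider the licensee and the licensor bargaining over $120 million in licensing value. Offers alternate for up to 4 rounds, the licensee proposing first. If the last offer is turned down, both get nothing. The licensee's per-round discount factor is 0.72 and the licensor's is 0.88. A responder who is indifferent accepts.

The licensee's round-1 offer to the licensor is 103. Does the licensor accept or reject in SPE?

Round 4 (the licensor proposes): rejection yields 0 for the licensee; the licensor offers 0 and keeps 120.
Round 3 (the licensee proposes): the licensor can get 120 next round, worth 0.88 × 120 = 105.6 now, so the licensee offers 105.6, keeping 14.4.
Round 2 (the licensor proposes): the licensee can get 14.4 next round, worth 0.72 × 14.4 = 10.368 now; the licensor offers that and keeps 109.632.
So by rejecting in round 1, the licensor gets 109.632 next round, worth 0.88 × 109.632 = 96.47616 now.
Offer 103 ≥ 96.47616, so the licensor accepts.

Accept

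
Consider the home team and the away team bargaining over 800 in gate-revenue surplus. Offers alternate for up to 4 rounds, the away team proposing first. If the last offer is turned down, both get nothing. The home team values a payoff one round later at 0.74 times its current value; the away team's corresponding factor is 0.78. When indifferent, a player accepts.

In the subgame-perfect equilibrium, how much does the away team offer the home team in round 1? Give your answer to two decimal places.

471.94

Round 4 (the home team proposes): the away team will accept anything ≥ 0, so the home team offers 0 and keeps 800.
Round 3 (the away team proposes): the home team can get 800 next round, worth 0.74 × 800 = 592 now. The away team offers 592 and keeps 800 − 592 = 208.
Round 2 (the home team proposes): the away team can get 208 next round, worth 0.78 × 208 = 162.24 now, so the home team offers 162.24, keeping 637.76.
Round 1 (the away team proposes): the home team can get 637.76 next round, worth 0.74 × 637.76 = 471.9424 now. The away team offers 471.9424 and keeps 800 − 471.9424 = 328.0576.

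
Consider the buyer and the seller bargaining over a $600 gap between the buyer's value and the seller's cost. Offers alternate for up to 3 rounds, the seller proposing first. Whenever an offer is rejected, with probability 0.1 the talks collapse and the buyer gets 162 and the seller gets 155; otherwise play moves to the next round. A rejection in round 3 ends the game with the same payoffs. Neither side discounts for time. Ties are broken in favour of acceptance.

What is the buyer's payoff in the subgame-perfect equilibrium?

By backward induction:
Round 3 (the seller proposes): the buyer gets 162 if talks fail, so the seller offers 162 and keeps 438.
Round 2 (the buyer proposes): rejecting gives the seller an expected 0.9 × 438 + 0.1 × 155 = 409.7, so the buyer offers 409.7, keeping 190.3.
Round 1 (the seller proposes): rejecting gives the buyer an expected 0.9 × 190.3 + 0.1 × 162 = 187.47, so the seller offers 187.47, keeping 412.53.

187.47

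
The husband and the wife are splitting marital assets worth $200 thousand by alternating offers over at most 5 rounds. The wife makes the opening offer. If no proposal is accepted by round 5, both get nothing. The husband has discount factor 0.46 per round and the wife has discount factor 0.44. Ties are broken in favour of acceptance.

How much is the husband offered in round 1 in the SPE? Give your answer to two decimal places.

61.95

Round 5 (the wife proposes): the husband will accept anything ≥ 0, so the wife offers 0 and keeps 200.
Round 4 (the husband proposes): the wife can get 200 next round, worth 0.44 × 200 = 88 now. The husband offers 88 and keeps 200 − 88 = 112.
Round 3 (the wife proposes): the husband can get 112 next round, worth 0.46 × 112 = 51.52 now, so the wife offers 51.52, keeping 148.48.
Round 2 (the husband proposes): the wife can get 148.48 next round, worth 0.44 × 148.48 = 65.3312 now; the husband offers that and keeps 134.6688.
Round 1 (the wife proposes): the husband can get 134.6688 next round, worth 0.46 × 134.6688 = 61.947648 now, so the wife offers 61.947648, keeping 138.052352.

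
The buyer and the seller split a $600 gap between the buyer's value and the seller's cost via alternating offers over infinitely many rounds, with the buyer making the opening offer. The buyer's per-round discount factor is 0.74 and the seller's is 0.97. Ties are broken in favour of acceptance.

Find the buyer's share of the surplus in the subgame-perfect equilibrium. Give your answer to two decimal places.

63.78

In a stationary SPE each proposer offers the other exactly their discounted continuation value.
If the buyer keeps x when proposing and the seller keeps y when proposing, then x = 600 − 0.97y and y = 600 − 0.74x.
Solving: x = 600(1 − 0.97) / (1 − 0.74·0.97) = 18 / 0.2822 ≈ 63.7845.
The seller gets 600 − 63.7845 ≈ 536.2155.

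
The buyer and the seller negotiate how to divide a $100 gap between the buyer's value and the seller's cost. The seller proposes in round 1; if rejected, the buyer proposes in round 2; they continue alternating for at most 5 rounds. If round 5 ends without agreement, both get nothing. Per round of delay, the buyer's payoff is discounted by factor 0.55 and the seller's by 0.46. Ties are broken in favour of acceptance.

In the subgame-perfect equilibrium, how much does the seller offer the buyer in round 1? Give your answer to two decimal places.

37.21

Work backward from the last round.
Round 5 (the seller proposes): rejection yields 0 for the buyer; the seller offers 0 and keeps 100.
Round 4 (the buyer proposes): the seller can get 100 next round, worth 0.46 × 100 = 46 now; the buyer offers that and keeps 54.
Round 3 (the seller proposes): the buyer can get 54 next round, worth 0.55 × 54 = 29.7 now. The seller offers 29.7 and keeps 100 − 29.7 = 70.3.
Round 2 (the buyer proposes): the seller can get 70.3 next round, worth 0.46 × 70.3 = 32.338 now; the buyer offers that and keeps 67.662.
Round 1 (the seller proposes): the buyer can get 67.662 next round, worth 0.55 × 67.662 = 37.2141 now; the seller offers that and keeps 62.7859.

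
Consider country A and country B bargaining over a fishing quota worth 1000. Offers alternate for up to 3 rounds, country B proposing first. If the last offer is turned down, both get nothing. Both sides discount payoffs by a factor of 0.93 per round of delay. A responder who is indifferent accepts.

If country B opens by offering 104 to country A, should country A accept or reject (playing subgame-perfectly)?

Round 3 (country B proposes): country A will accept anything ≥ 0, so country B offers 0 and keeps 1000.
Round 2 (country A proposes): country B can get 1000 next round, worth 0.93 × 1000 = 930 now. Country A offers 930 and keeps 1000 − 930 = 70.
So by rejecting in round 1, country A gets 70 next round, worth 0.93 × 70 = 65.1 now.
Offer 104 ≥ 65.1, so country A accepts.

Accept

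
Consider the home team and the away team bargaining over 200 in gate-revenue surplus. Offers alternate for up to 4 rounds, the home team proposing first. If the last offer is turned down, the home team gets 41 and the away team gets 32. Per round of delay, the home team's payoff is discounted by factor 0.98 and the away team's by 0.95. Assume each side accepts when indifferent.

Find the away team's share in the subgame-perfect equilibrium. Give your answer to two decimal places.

144.43

Round 4 (the away team proposes): the home team gets 41 if talks fail, so the away team offers 41 and keeps 159.
Round 3 (the home team proposes): the away team can get 159 next round, worth 0.95 × 159 = 151.05 now; the home team offers that and keeps 48.95.
Round 2 (the away team proposes): the home team can get 48.95 next round, worth 0.98 × 48.95 = 47.971 now, so the away team offers 47.971, keeping 152.029.
Round 1 (the home team proposes): the away team can get 152.029 next round, worth 0.95 × 152.029 = 144.42755 now. The home team offers 144.42755 and keeps 200 − 144.42755 = 55.57245.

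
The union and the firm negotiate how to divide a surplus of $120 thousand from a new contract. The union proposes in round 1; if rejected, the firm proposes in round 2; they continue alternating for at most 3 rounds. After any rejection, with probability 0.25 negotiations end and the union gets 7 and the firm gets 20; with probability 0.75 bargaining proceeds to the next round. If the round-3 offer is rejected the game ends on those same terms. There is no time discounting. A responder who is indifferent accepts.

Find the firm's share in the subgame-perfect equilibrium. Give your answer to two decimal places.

37.44

Round 3 (the union proposes): the firm gets 20 if talks fail, so the union offers 20 and keeps 100.
Round 2 (the firm proposes): rejecting gives the union an expected 0.75 × 100 + 0.25 × 7 = 76.75, so the firm offers 76.75, keeping 43.25.
Round 1 (the union proposes): rejecting gives the firm an expected 0.75 × 43.25 + 0.25 × 20 = 37.4375, so the union offers 37.4375, keeping 82.5625.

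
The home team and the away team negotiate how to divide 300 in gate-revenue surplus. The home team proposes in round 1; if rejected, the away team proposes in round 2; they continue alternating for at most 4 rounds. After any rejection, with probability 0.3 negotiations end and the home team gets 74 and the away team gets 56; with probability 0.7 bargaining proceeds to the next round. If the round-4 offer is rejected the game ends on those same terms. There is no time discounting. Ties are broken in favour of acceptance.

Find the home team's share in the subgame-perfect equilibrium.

149.99

By backward induction:
Round 4 (the away team proposes): the home team gets 74 if talks fail, so the away team offers 74 and keeps 226.
Round 3 (the home team proposes): rejecting gives the away team an expected 0.7 × 226 + 0.3 × 56 = 175, so the home team offers 175, keeping 125.
Round 2 (the away team proposes): rejecting gives the home team an expected 0.7 × 125 + 0.3 × 74 = 109.7; the away team offers that and keeps 190.3.
Round 1 (the home team proposes): rejecting gives the away team an expected 0.7 × 190.3 + 0.3 × 56 = 150.01, so the home team offers 150.01, keeping 149.99.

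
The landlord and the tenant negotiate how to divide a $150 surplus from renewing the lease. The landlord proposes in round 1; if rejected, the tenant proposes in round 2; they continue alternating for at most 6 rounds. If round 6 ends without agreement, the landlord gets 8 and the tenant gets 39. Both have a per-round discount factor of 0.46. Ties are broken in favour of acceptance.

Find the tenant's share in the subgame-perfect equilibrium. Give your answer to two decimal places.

48.07

Round 6 (the tenant proposes): the landlord gets 8 if talks fail, so the tenant offers 8 and keeps 142.
Round 5 (the landlord proposes): the tenant can get 142 next round, worth 0.46 × 142 = 65.32 now; the landlord offers that and keeps 84.68.
Round 4 (the tenant proposes): the landlord can get 84.68 next round, worth 0.46 × 84.68 = 38.9528 now; the tenant offers that and keeps 111.0472.
Round 3 (the landlord proposes): the tenant can get 111.0472 next round, worth 0.46 × 111.0472 = 51.081712 now. The landlord offers 51.081712 and keeps 150 − 51.081712 = 98.918288.
Round 2 (the tenant proposes): the landlord can get 98.918288 next round, worth 0.46 × 98.918288 = 45.50241248 now. The tenant offers 45.50241248 and keeps 150 − 45.50241248 = 104.49758752.
Round 1 (the landlord proposes): the tenant can get 104.49758752 next round, worth 0.46 × 104.49758752 = 48.0688902592 now. The landlord offers 48.0688902592 and keeps 150 − 48.0688902592 = 101.9311097408.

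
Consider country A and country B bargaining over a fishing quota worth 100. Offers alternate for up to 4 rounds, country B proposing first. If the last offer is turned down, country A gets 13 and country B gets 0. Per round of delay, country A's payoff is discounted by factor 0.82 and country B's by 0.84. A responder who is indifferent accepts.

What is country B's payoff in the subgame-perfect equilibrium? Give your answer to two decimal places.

30.40

Round 4 (country A proposes): country B will accept anything ≥ 0, so country A offers 0 and keeps 100.
Round 3 (country B proposes): country A can get 100 next round, worth 0.82 × 100 = 82 now; country B offers that and keeps 18.
Round 2 (country A proposes): country B can get 18 next round, worth 0.84 × 18 = 15.12 now, so country A offers 15.12, keeping 84.88.
Round 1 (country B proposes): country A can get 84.88 next round, worth 0.82 × 84.88 = 69.6016 now; country B offers that and keeps 30.3984.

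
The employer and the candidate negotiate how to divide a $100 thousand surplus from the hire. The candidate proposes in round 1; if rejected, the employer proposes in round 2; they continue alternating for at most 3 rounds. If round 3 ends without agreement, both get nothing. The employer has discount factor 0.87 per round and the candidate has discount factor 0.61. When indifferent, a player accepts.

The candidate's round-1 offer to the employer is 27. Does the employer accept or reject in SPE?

Reject

Round 3 (the candidate proposes): rejection yields 0 for the employer; the candidate offers 0 and keeps 100.
Round 2 (the employer proposes): the candidate can get 100 next round, worth 0.61 × 100 = 61 now. The employer offers 61 and keeps 100 − 61 = 39.
So by rejecting in round 1, the employer gets 39 next round, worth 0.87 × 39 = 33.93 now.
Offer 27 < 33.93, so the employer rejects.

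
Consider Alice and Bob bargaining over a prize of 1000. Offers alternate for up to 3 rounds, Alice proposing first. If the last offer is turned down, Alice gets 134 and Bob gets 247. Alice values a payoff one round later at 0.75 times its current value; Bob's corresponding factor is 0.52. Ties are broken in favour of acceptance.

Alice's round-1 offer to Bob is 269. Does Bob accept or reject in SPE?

Round 3 (Alice proposes): Bob gets 247 if talks fail, so Alice offers 247 and keeps 753.
Round 2 (Bob proposes): Alice can get 753 next round, worth 0.75 × 753 = 564.75 now. Bob offers 564.75 and keeps 1000 − 564.75 = 435.25.
So by rejecting in round 1, Bob gets 435.25 next round, worth 0.52 × 435.25 = 226.33 now.
Offer 269 ≥ 226.33, so Bob accepts.

Accept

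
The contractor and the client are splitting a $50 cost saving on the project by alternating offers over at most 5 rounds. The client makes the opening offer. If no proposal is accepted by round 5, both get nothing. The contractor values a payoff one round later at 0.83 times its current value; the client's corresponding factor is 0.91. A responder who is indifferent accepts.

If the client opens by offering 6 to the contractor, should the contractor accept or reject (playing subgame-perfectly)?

Round 5 (the client proposes): rejection yields 0 for the contractor; the client offers 0 and keeps 50.
Round 4 (the contractor proposes): the client can get 50 next round, worth 0.91 × 50 = 45.5 now. The contractor offers 45.5 and keeps 50 − 45.5 = 4.5.
Round 3 (the client proposes): the contractor can get 4.5 next round, worth 0.83 × 4.5 = 3.735 now; the client offers that and keeps 46.265.
Round 2 (the contractor proposes): the client can get 46.265 next round, worth 0.91 × 46.265 = 42.10115 now, so the contractor offers 42.10115, keeping 7.89885.
So by rejecting in round 1, the contractor gets 7.89885 next round, worth 0.83 × 7.89885 = 6.5560455 now.
Offer 6 < 6.5560455, so the contractor rejects.

Reject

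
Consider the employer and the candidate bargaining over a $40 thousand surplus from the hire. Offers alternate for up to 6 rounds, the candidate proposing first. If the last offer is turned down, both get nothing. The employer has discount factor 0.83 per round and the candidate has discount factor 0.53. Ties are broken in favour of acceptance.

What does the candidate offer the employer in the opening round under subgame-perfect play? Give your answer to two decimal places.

28.89

Round 6 (the employer proposes): rejection yields 0 for the candidate; the employer offers 0 and keeps 40.
Round 5 (the candidate proposes): the employer can get 40 next round, worth 0.83 × 40 = 33.2 now. The candidate offers 33.2 and keeps 40 − 33.2 = 6.8.
Round 4 (the employer proposes): the candidate can get 6.8 next round, worth 0.53 × 6.8 = 3.604 now; the employer offers that and keeps 36.396.
Round 3 (the candidate proposes): the employer can get 36.396 next round, worth 0.83 × 36.396 = 30.20868 now, so the candidate offers 30.20868, keeping 9.79132.
Round 2 (the employer proposes): the candidate can get 9.79132 next round, worth 0.53 × 9.79132 = 5.1893996 now, so the employer offers 5.1893996, keeping 34.8106004.
Round 1 (the candidate proposes): the employer can get 34.8106004 next round, worth 0.83 × 34.8106004 = 28.892798332 now, so the candidate offers 28.892798332, keeping 11.107201668.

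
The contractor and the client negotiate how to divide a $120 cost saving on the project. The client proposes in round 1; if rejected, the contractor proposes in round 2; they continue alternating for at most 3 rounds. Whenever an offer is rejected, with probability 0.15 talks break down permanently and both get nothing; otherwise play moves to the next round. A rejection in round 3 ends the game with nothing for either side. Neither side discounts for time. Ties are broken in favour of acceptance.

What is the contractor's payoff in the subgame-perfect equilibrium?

Round 3 (the client proposes): the contractor will accept anything ≥ 0, so the client offers 0 and keeps 120.
Round 2 (the contractor proposes): rejecting gives the client an expected 0.85 × 120 = 102; the contractor offers that and keeps 18.
Round 1 (the client proposes): rejecting gives the contractor an expected 0.85 × 18 = 15.3. The client offers 15.3 and keeps 120 − 15.3 = 104.7.

15.3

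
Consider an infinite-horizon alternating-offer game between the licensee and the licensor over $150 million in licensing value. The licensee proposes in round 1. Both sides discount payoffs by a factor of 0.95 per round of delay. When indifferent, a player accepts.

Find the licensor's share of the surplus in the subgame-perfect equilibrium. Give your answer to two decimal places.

73.08

When the licensee proposes, the licensor accepts any offer worth at least 0.95 times what the licensor would get by proposing next round; and vice versa.
This gives x = 150 − 0.95y and y = 150 − 0.95x, where x and y are each side's share when it proposes.
Hence (1 − 0.95·0.95)x = 150(1 − 0.95), i.e. 0.0975·x = 7.5.
x ≈ 76.9231; the licensor's share is 150 − x ≈ 73.0769.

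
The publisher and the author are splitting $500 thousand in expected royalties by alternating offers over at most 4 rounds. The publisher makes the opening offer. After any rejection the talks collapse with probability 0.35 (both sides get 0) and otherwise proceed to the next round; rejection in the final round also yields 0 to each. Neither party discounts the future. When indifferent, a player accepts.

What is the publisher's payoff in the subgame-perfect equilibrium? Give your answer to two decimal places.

248.94

Round 4 (the author proposes): rejection yields 0 for the publisher; the author offers 0 and keeps 500.
Round 3 (the publisher proposes): rejecting gives the author an expected 0.65 × 500 = 325. The publisher offers 325 and keeps 500 − 325 = 175.
Round 2 (the author proposes): rejecting gives the publisher an expected 0.65 × 175 = 113.75, so the author offers 113.75, keeping 386.25.
Round 1 (the publisher proposes): rejecting gives the author an expected 0.65 × 386.25 = 251.0625; the publisher offers that and keeps 248.9375.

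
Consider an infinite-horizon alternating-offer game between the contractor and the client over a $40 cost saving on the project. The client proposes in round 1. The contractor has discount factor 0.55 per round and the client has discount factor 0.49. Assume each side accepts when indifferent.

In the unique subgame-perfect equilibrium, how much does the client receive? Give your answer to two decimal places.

24.64

In a stationary SPE each proposer offers the other exactly their discounted continuation value.
If the client keeps x when proposing and the contractor keeps y when proposing, then x = 40 − 0.55y and y = 40 − 0.49x.
Solving: x = 40(1 − 0.55) / (1 − 0.49·0.55) = 18 / 0.7305 ≈ 24.6407.
The contractor gets 40 − 24.6407 ≈ 15.3593.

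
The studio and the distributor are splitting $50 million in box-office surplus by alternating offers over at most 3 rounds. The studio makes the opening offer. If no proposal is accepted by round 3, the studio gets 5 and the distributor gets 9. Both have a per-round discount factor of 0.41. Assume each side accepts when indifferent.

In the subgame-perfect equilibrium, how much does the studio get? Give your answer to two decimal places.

36.39

Round 3 (the studio proposes): the distributor gets 9 if talks fail, so the studio offers 9 and keeps 41.
Round 2 (the distributor proposes): the studio can get 41 next round, worth 0.41 × 41 = 16.81 now, so the distributor offers 16.81, keeping 33.19.
Round 1 (the studio proposes): the distributor can get 33.19 next round, worth 0.41 × 33.19 = 13.6079 now, so the studio offers 13.6079, keeping 36.3921.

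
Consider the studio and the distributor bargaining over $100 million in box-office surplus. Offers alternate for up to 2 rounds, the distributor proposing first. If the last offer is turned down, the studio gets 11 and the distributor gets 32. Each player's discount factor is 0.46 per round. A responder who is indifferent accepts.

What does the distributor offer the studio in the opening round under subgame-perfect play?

31.28

Round 2 (the studio proposes): the distributor gets 32 if talks fail, so the studio offers 32 and keeps 68.
Round 1 (the distributor proposes): the studio can get 68 next round, worth 0.46 × 68 = 31.28 now. The distributor offers 31.28 and keeps 100 − 31.28 = 68.72.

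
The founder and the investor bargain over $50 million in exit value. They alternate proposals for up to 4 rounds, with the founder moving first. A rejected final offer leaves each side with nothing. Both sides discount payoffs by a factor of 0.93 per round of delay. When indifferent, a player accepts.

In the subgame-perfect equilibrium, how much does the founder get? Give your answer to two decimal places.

6.53

Work backward from the last round.
Round 4 (the investor proposes): the founder will accept anything ≥ 0, so the investor offers 0 and keeps 50.
Round 3 (the founder proposes): the investor can get 50 next round, worth 0.93 × 50 = 46.5 now; the founder offers that and keeps 3.5.
Round 2 (the investor proposes): the founder can get 3.5 next round, worth 0.93 × 3.5 = 3.255 now; the investor offers that and keeps 46.745.
Round 1 (the founder proposes): the investor can get 46.745 next round, worth 0.93 × 46.745 = 43.47285 now. The founder offers 43.47285 and keeps 50 − 43.47285 = 6.52715.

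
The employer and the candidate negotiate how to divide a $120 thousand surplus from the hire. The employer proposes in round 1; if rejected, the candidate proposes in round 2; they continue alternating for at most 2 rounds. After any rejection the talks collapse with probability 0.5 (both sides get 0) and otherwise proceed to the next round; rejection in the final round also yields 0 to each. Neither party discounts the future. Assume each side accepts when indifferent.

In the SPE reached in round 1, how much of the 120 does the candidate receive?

Round 2 (the candidate proposes): rejection yields 0 for the employer; the candidate offers 0 and keeps 120.
Round 1 (the employer proposes): rejecting gives the candidate an expected 0.5 × 120 = 60. The employer offers 60 and keeps 120 − 60 = 60.

60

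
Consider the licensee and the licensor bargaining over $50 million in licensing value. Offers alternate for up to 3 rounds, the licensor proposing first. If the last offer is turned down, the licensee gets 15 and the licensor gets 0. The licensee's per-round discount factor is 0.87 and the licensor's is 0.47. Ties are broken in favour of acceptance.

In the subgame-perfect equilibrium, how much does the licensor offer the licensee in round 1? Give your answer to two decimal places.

29.19

Round 3 (the licensor proposes): the licensee gets 15 if talks fail, so the licensor offers 15 and keeps 35.
Round 2 (the licensee proposes): the licensor can get 35 next round, worth 0.47 × 35 = 16.45 now, so the licensee offers 16.45, keeping 33.55.
Round 1 (the licensor proposes): the licensee can get 33.55 next round, worth 0.87 × 33.55 = 29.1885 now; the licensor offers that and keeps 20.8115.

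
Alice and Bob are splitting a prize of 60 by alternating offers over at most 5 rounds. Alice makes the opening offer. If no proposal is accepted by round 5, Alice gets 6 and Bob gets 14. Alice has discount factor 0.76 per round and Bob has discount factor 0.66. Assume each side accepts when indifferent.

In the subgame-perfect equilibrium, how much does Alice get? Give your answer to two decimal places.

42.21

Work backward from the last round.
Round 5 (Alice proposes): Bob gets 14 if talks fail, so Alice offers 14 and keeps 46.
Round 4 (Bob proposes): Alice can get 46 next round, worth 0.76 × 46 = 34.96 now; Bob offers that and keeps 25.04.
Round 3 (Alice proposes): Bob can get 25.04 next round, worth 0.66 × 25.04 = 16.5264 now. Alice offers 16.5264 and keeps 60 − 16.5264 = 43.4736.
Round 2 (Bob proposes): Alice can get 43.4736 next round, worth 0.76 × 43.4736 = 33.039936 now, so Bob offers 33.039936, keeping 26.960064.
Round 1 (Alice proposes): Bob can get 26.960064 next round, worth 0.66 × 26.960064 = 17.79364224 now; Alice offers that and keeps 42.20635776.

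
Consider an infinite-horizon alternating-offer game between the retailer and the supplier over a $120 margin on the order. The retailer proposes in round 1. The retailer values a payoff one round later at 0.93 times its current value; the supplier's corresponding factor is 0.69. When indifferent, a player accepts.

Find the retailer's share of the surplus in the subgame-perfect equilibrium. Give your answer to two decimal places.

In a stationary SPE each proposer offers the other exactly their discounted continuation value.
If the retailer keeps x when proposing and the supplier keeps y when proposing, then x = 120 − 0.69y and y = 120 − 0.93x.
Solving: x = 120(1 − 0.69) / (1 − 0.93·0.69) = 37.2 / 0.3583 ≈ 103.8236.
The supplier gets 120 − 103.8236 ≈ 16.1764.

103.82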